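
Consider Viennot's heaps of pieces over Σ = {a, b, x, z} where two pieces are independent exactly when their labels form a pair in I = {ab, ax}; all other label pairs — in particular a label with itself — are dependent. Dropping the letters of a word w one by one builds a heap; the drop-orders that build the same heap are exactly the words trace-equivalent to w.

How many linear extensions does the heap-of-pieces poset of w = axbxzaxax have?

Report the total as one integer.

24

drop 0:a onto floor
drop 1:x onto floor
drop 2:b onto {1:x}
drop 3:x onto {2:b}
drop 4:z onto {0:a, 3:x}
drop 5:a onto {4:z}
drop 6:x onto {4:z}
drop 7:a onto {5:a}
drop 8:x onto {6:x}
ground layer = {0:a, 1:x}
drop-orders for the pieces not yet dropped (sum over which currently-grounded one goes next):
  1 to go: {7} 1  {8} 1
  2 to go: {5,7} 1  {6,8} 1  {7,8} 2
  3 to go: {5,7,8} 3  {6,7,8} 3
  4 to go: {5,6,7,8} 6
  5 to go: {4,5,6,7,8} 6
  6 to go: {0,4,5,6,7,8} 6  {3,4,5,6,7,8} 6
  7 to go: {0,3,4,5,6,7,8} 12  {2,3,4,5,6,7,8} 6
  if 0:a drops first: 6 orders
  if 1:x drops first: 18 orders
heap linearizations: 24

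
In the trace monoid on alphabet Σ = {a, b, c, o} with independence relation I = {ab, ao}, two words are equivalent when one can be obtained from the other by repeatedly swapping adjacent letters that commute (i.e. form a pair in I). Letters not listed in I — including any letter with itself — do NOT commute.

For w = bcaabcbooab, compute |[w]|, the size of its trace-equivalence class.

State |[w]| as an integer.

15

piece 0:b — minimal
piece 1:c rests on {0:b}
piece 2:a rests on {1:c}
piece 3:a rests on {2:a}
piece 4:b rests on {1:c}
piece 5:c rests on {3:a, 4:b}
piece 6:b rests on {5:c}
piece 7:o rests on {6:b}
piece 8:o rests on {7:o}
piece 9:a rests on {5:c}
piece 10:b rests on {8:o}
minimal pieces: {0:b}
ways to finish when only these pieces remain (= sum over removing one remaining piece with nothing left below it):
  1 left: {9}→1  {10}→1
  2 left: {8,10}→1  {9,10}→2
  3 left: {7,8,10}→1  {8,9,10}→3
  4 left: {6,7,8,10}→1  {7,8,9,10}→4
  5 left: {6,7,8,9,10}→5
  6 left: {5,6,7,8,9,10}→5
  7 left: {3,5,6,7,8,9,10}→5  {4,5,6,7,8,9,10}→5
  8 left: {2,3,5,6,7,8,9,10}→5  {3,4,5,6,7,8,9,10}→10
  9 left: {2,3,4,5,6,7,8,9,10}→15
  placing 0:b first → 15 extensions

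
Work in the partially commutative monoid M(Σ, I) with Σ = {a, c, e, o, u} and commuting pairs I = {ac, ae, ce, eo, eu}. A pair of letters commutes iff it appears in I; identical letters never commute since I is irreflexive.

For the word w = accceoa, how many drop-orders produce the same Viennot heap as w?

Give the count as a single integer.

28

piece 0:a — minimal
piece 1:c — minimal
piece 2:c rests on {1:c}
piece 3:c rests on {2:c}
piece 4:e — minimal
piece 5:o rests on {0:a, 3:c}
piece 6:a rests on {5:o}
minimal pieces: {0:a, 1:c, 4:e}
ways to finish when only these pieces remain (= sum over removing one remaining piece with nothing left below it):
  1 left: {4}→1  {6}→1
  2 left: {4,6}→2  {5,6}→1
  3 left: {0,5,6}→1  {3,5,6}→1  {4,5,6}→3
  4 left: {0,3,5,6}→2  {0,4,5,6}→4  {2,3,5,6}→1  {3,4,5,6}→4
  5 left: {0,2,3,5,6}→3  {0,3,4,5,6}→10  {1,2,3,5,6}→1  {2,3,4,5,6}→5
  placing 0:a first → 6 extensions
  placing 1:c first → 18 extensions
  placing 4:e first → 4 extensions
total linear extensions = 28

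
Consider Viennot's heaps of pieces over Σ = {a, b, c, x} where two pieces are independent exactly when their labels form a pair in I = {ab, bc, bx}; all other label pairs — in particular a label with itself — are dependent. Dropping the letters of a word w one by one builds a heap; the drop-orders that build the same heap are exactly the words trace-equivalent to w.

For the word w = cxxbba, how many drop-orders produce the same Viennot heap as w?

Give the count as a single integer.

drop 0:c onto floor
drop 1:x onto {0:c}
drop 2:x onto {1:x}
drop 3:b onto floor
drop 4:b onto {3:b}
drop 5:a onto {2:x}
ground layer = {0:c, 3:b}
drop-orders for the pieces not yet dropped (sum over which currently-grounded one goes next):
  1 to go: {4} 1  {5} 1
  2 to go: {2,5} 1  {3,4} 1  {4,5} 2
  3 to go: {1,2,5} 1  {2,4,5} 3  {3,4,5} 3
  4 to go: {0,1,2,5} 1  {1,2,4,5} 4  {2,3,4,5} 6
  if 0:c drops first: 10 orders
  if 3:b drops first: 5 orders
heap linearizations: 15

15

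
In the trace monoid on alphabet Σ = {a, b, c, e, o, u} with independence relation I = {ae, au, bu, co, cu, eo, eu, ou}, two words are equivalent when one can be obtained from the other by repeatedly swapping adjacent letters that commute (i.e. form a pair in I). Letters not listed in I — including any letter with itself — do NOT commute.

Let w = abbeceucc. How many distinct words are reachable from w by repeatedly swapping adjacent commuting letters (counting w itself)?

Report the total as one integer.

9

0(a) covers ∅
1(b) covers 0:a
2(b) covers 1:b
3(e) covers 2:b
4(c) covers 3:e
5(e) covers 4:c
6(u) covers ∅
7(c) covers 5:e
8(c) covers 7:c
floor of heap: 0:a, 6:u
completions by unplaced set U, small U first (add the entries for U minus each lowest piece of U):
  |U|=1: {6}:1  {8}:1
  |U|=2: {6,8}:2  {7,8}:1
  |U|=3: {5,7,8}:1  {6,7,8}:3
  |U|=4: {4,5,7,8}:1  {5,6,7,8}:4
  |U|=5: {3,4,5,7,8}:1  {4,5,6,7,8}:5
  |U|=6: {2,3,4,5,7,8}:1  {3,4,5,6,7,8}:6
  |U|=7: {1,2,3,4,5,7,8}:1  {2,3,4,5,6,7,8}:7
  start at 0(a): 8
  start at 6(u): 1
sum over floor = 9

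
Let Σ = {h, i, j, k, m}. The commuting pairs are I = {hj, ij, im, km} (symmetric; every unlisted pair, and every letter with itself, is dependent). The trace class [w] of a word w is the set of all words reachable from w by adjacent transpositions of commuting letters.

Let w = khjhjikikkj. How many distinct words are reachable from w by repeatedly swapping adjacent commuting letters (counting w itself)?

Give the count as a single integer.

10

#0=k has no predecessor
#1=h depends on [0:k]
#2=j depends on [0:k]
#3=h depends on [1:h]
#4=j depends on [2:j]
#5=i depends on [3:h]
#6=k depends on [4:j, 5:i]
#7=i depends on [6:k]
#8=k depends on [7:i]
#9=k depends on [8:k]
#10=j depends on [9:k]
sources: [0:k]
N(rest) = Σ N(rest − s) over sources s of rest; N(one piece) = 1:
  size 1 → [10]=1
  size 2 → [9,10]=1
  size 3 → [8,9,10]=1
  size 4 → [7,8,9,10]=1
  size 5 → [6,7,8,9,10]=1
  size 6 → [4,6,7,8,9,10]=1  [5,6,7,8,9,10]=1
  size 7 → [2,4,6,7,8,9,10]=1  [3,5,6,7,8,9,10]=1  [4,5,6,7,8,9,10]=2
  size 8 → [1,3,5,6,7,8,9,10]=1  [2,4,5,6,7,8,9,10]=3  [3,4,5,6,7,8,9,10]=3
  size 9 → [1,3,4,5,6,7,8,9,10]=4  [2,3,4,5,6,7,8,9,10]=6
  first=0(k) contributes 10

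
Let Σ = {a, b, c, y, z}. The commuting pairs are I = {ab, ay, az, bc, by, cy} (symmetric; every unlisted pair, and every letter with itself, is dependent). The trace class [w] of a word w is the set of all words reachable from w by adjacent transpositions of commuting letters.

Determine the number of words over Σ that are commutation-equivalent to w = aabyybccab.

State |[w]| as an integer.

2520

piece 0:a — minimal
piece 1:a rests on {0:a}
piece 2:b — minimal
piece 3:y — minimal
piece 4:y rests on {3:y}
piece 5:b rests on {2:b}
piece 6:c rests on {1:a}
piece 7:c rests on {6:c}
piece 8:a rests on {7:c}
piece 9:b rests on {5:b}
minimal pieces: {0:a, 2:b, 3:y}
ways to finish when only these pieces remain (= sum over removing one remaining piece with nothing left below it):
  1 left: {4}→1  {8}→1  {9}→1
  2 left: {3,4}→1  {4,8}→2  {4,9}→2  {5,9}→1  {7,8}→1  {8,9}→2
  3 left: {2,5,9}→1  {3,4,8}→3  {3,4,9}→3  {4,5,9}→3  {4,7,8}→3  {4,8,9}→6  {5,8,9}→3  {6,7,8}→1  {7,8,9}→3
  4 left: {1,6,7,8}→1  {2,4,5,9}→4  {2,5,8,9}→4  {3,4,5,9}→6  {3,4,7,8}→6  {3,4,8,9}→12  {4,5,8,9}→12  {4,6,7,8}→4  {4,7,8,9}→12  {5,7,8,9}→6  {6,7,8,9}→4
  5 left: {0,1,6,7,8}→1  {1,4,6,7,8}→5  {1,6,7,8,9}→5  {2,3,4,5,9}→10  {2,4,5,8,9}→20  {2,5,7,8,9}→10  {3,4,5,8,9}→30  {3,4,6,7,8}→10  {3,4,7,8,9}→30  {4,5,7,8,9}→30  {4,6,7,8,9}→20  {5,6,7,8,9}→10
  6 left: {0,1,4,6,7,8}→6  {0,1,6,7,8,9}→6  {1,3,4,6,7,8}→15  {1,4,6,7,8,9}→30  {1,5,6,7,8,9}→15  {2,3,4,5,8,9}→60  {2,4,5,7,8,9}→60  {2,5,6,7,8,9}→20  {3,4,5,7,8,9}→90  {3,4,6,7,8,9}→60  {4,5,6,7,8,9}→60
  7 left: {0,1,3,4,6,7,8}→21  {0,1,4,6,7,8,9}→42  {0,1,5,6,7,8,9}→21  {1,2,5,6,7,8,9}→35  {1,3,4,6,7,8,9}→105  {1,4,5,6,7,8,9}→105  {2,3,4,5,7,8,9}→210  {2,4,5,6,7,8,9}→140  {3,4,5,6,7,8,9}→210
  8 left: {0,1,2,5,6,7,8,9}→56  {0,1,3,4,6,7,8,9}→168  {0,1,4,5,6,7,8,9}→168  {1,2,4,5,6,7,8,9}→280  {1,3,4,5,6,7,8,9}→420  {2,3,4,5,6,7,8,9}→560
  placing 0:a first → 1260 extensions
  placing 2:b first → 756 extensions
  placing 3:y first → 504 extensions
total linear extensions = 2520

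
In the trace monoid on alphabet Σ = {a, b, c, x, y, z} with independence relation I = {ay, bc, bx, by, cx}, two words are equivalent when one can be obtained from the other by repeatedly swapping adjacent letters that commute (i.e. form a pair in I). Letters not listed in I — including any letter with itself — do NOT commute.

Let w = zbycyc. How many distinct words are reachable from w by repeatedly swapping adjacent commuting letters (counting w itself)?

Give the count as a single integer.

0(z) covers ∅
1(b) covers 0:z
2(y) covers 0:z
3(c) covers 2:y
4(y) covers 3:c
5(c) covers 4:y
floor of heap: 0:z
completions by unplaced set U, small U first (add the entries for U minus each lowest piece of U):
  |U|=1: {1}:1  {5}:1
  |U|=2: {1,5}:2  {4,5}:1
  |U|=3: {1,4,5}:3  {3,4,5}:1
  |U|=4: {1,3,4,5}:4  {2,3,4,5}:1
  start at 0(z): 5

5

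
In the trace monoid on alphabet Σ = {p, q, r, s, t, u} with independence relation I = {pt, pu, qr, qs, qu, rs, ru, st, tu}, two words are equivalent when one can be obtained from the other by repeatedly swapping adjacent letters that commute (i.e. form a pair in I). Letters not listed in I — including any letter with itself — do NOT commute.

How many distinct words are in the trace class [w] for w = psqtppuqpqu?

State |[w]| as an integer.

0(p) covers ∅
1(s) covers 0:p
2(q) covers 0:p
3(t) covers 2:q
4(p) covers 1:s, 2:q
5(p) covers 4:p
6(u) covers 1:s
7(q) covers 3:t, 5:p
8(p) covers 7:q
9(q) covers 8:p
10(u) covers 6:u
floor of heap: 0:p
completions by unplaced set U, small U first (add the entries for U minus each lowest piece of U):
  |U|=1: {9}:1  {10}:1
  |U|=2: {6,10}:1  {8,9}:1  {9,10}:2
  |U|=3: {6,9,10}:3  {7,8,9}:1  {8,9,10}:3
  |U|=4: {3,7,8,9}:1  {5,7,8,9}:1  {6,8,9,10}:6  {7,8,9,10}:4
  |U|=5: {3,5,7,8,9}:2  {3,7,8,9,10}:5  {4,5,7,8,9}:1  {5,7,8,9,10}:5  {6,7,8,9,10}:10
  |U|=6: {3,4,5,7,8,9}:3  {3,5,7,8,9,10}:12  {3,6,7,8,9,10}:15  {4,5,7,8,9,10}:6  {5,6,7,8,9,10}:15
  |U|=7: {2,3,4,5,7,8,9}:3  {3,4,5,7,8,9,10}:21  {3,5,6,7,8,9,10}:42  {4,5,6,7,8,9,10}:21
  |U|=8: {1,4,5,6,7,8,9,10}:21  {2,3,4,5,7,8,9,10}:24  {3,4,5,6,7,8,9,10}:84
  |U|=9: {1,3,4,5,6,7,8,9,10}:105  {2,3,4,5,6,7,8,9,10}:108
  start at 0(p): 213

213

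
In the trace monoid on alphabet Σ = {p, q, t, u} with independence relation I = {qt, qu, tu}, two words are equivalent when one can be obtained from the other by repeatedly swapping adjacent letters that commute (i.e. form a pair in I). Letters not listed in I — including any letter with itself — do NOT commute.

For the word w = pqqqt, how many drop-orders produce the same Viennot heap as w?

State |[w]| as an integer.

4

0(p) covers ∅
1(q) covers 0:p
2(q) covers 1:q
3(q) covers 2:q
4(t) covers 0:p
floor of heap: 0:p
completions by unplaced set U, small U first (add the entries for U minus each lowest piece of U):
  |U|=1: {3}:1  {4}:1
  |U|=2: {2,3}:1  {3,4}:2
  |U|=3: {1,2,3}:1  {2,3,4}:3
  start at 0(p): 4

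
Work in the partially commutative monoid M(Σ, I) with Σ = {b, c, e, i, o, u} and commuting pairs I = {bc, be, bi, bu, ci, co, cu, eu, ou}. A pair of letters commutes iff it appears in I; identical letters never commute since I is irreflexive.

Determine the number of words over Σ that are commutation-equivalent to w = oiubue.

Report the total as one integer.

#0=o has no predecessor
#1=i depends on [0:o]
#2=u depends on [1:i]
#3=b depends on [0:o]
#4=u depends on [2:u]
#5=e depends on [1:i]
sources: [0:o]
N(rest) = Σ N(rest − s) over sources s of rest; N(one piece) = 1:
  size 1 → [3]=1  [4]=1  [5]=1
  size 2 → [2,4]=1  [3,4]=2  [3,5]=2  [4,5]=2
  size 3 → [2,3,4]=3  [2,4,5]=3  [3,4,5]=6
  size 4 → [1,2,4,5]=3  [2,3,4,5]=12
  first=0(o) contributes 15

15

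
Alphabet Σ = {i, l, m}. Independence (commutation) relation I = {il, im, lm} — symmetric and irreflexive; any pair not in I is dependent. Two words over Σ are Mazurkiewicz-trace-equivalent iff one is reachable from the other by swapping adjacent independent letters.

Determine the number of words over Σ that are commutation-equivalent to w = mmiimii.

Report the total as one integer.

35

drop 0:m onto floor
drop 1:m onto {0:m}
drop 2:i onto floor
drop 3:i onto {2:i}
drop 4:m onto {1:m}
drop 5:i onto {3:i}
drop 6:i onto {5:i}
ground layer = {0:m, 2:i}
drop-orders for the pieces not yet dropped (sum over which currently-grounded one goes next):
  1 to go: {4} 1  {6} 1
  2 to go: {1,4} 1  {4,6} 2  {5,6} 1
  3 to go: {0,1,4} 1  {1,4,6} 3  {3,5,6} 1  {4,5,6} 3
  4 to go: {0,1,4,6} 4  {1,4,5,6} 6  {2,3,5,6} 1  {3,4,5,6} 4
  5 to go: {0,1,4,5,6} 10  {1,3,4,5,6} 10  {2,3,4,5,6} 5
  if 0:m drops first: 15 orders
  if 2:i drops first: 20 orders
heap linearizations: 35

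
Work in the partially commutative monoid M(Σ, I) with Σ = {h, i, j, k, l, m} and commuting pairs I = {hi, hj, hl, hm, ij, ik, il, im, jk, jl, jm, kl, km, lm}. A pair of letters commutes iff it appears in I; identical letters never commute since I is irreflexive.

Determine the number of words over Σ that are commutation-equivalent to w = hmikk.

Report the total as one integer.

drop 0:h onto floor
drop 1:m onto floor
drop 2:i onto floor
drop 3:k onto {0:h}
drop 4:k onto {3:k}
ground layer = {0:h, 1:m, 2:i}
drop-orders for the pieces not yet dropped (sum over which currently-grounded one goes next):
  1 to go: {1} 1  {2} 1  {4} 1
  2 to go: {1,2} 2  {1,4} 2  {2,4} 2  {3,4} 1
  3 to go: {0,3,4} 1  {1,2,4} 6  {1,3,4} 3  {2,3,4} 3
  if 0:h drops first: 12 orders
  if 1:m drops first: 4 orders
  if 2:i drops first: 4 orders
heap linearizations: 20

20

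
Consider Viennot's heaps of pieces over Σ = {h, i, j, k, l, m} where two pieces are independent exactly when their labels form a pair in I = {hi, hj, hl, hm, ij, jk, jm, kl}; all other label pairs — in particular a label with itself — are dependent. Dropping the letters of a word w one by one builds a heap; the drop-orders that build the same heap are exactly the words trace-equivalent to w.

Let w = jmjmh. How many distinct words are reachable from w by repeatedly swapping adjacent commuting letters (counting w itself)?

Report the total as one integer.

30

#0=j has no predecessor
#1=m has no predecessor
#2=j depends on [0:j]
#3=m depends on [1:m]
#4=h has no predecessor
sources: [0:j, 1:m, 4:h]
N(rest) = Σ N(rest − s) over sources s of rest; N(one piece) = 1:
  size 1 → [2]=1  [3]=1  [4]=1
  size 2 → [0,2]=1  [1,3]=1  [2,3]=2  [2,4]=2  [3,4]=2
  size 3 → [0,2,3]=3  [0,2,4]=3  [1,2,3]=3  [1,3,4]=3  [2,3,4]=6
  first=0(j) contributes 12
  first=1(m) contributes 12
  first=4(h) contributes 6
|[w]| = 30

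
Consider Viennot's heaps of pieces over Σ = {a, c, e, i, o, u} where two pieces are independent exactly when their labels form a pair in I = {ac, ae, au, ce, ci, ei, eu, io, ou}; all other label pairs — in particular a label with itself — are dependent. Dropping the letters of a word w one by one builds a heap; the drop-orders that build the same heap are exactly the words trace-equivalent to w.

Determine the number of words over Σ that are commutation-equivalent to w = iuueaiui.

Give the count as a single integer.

0(i) covers ∅
1(u) covers 0:i
2(u) covers 1:u
3(e) covers ∅
4(a) covers 0:i
5(i) covers 2:u, 4:a
6(u) covers 5:i
7(i) covers 6:u
floor of heap: 0:i, 3:e
completions by unplaced set U, small U first (add the entries for U minus each lowest piece of U):
  |U|=1: {3}:1  {7}:1
  |U|=2: {3,7}:2  {6,7}:1
  |U|=3: {3,6,7}:3  {5,6,7}:1
  |U|=4: {2,5,6,7}:1  {3,5,6,7}:4  {4,5,6,7}:1
  |U|=5: {1,2,5,6,7}:1  {2,3,5,6,7}:5  {2,4,5,6,7}:2  {3,4,5,6,7}:5
  |U|=6: {1,2,3,5,6,7}:6  {1,2,4,5,6,7}:3  {2,3,4,5,6,7}:12
  start at 0(i): 21
  start at 3(e): 3
sum over floor = 24

24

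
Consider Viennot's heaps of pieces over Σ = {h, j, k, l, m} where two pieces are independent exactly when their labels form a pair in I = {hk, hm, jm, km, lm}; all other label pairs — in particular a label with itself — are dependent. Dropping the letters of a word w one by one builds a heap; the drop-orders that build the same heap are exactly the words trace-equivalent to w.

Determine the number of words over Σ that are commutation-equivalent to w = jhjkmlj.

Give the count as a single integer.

drop 0:j onto floor
drop 1:h onto {0:j}
drop 2:j onto {1:h}
drop 3:k onto {2:j}
drop 4:m onto floor
drop 5:l onto {3:k}
drop 6:j onto {5:l}
ground layer = {0:j, 4:m}
drop-orders for the pieces not yet dropped (sum over which currently-grounded one goes next):
  1 to go: {4} 1  {6} 1
  2 to go: {4,6} 2  {5,6} 1
  3 to go: {3,5,6} 1  {4,5,6} 3
  4 to go: {2,3,5,6} 1  {3,4,5,6} 4
  5 to go: {1,2,3,5,6} 1  {2,3,4,5,6} 5
  if 0:j drops first: 6 orders
  if 4:m drops first: 1 orders
heap linearizations: 7

7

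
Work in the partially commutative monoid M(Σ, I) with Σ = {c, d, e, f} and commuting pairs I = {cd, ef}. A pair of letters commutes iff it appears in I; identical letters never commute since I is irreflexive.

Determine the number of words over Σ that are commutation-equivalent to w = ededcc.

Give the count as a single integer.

#0=e has no predecessor
#1=d depends on [0:e]
#2=e depends on [1:d]
#3=d depends on [2:e]
#4=c depends on [2:e]
#5=c depends on [4:c]
sources: [0:e]
N(rest) = Σ N(rest − s) over sources s of rest; N(one piece) = 1:
  size 1 → [3]=1  [5]=1
  size 2 → [3,5]=2  [4,5]=1
  size 3 → [3,4,5]=3
  size 4 → [2,3,4,5]=3
  first=0(e) contributes 3

3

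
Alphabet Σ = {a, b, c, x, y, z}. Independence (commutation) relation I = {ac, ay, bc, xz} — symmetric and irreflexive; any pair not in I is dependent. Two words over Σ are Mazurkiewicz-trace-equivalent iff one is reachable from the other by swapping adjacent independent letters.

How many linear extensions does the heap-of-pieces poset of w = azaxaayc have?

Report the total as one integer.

6

#0=a has no predecessor
#1=z depends on [0:a]
#2=a depends on [1:z]
#3=x depends on [2:a]
#4=a depends on [3:x]
#5=a depends on [4:a]
#6=y depends on [3:x]
#7=c depends on [6:y]
sources: [0:a]
N(rest) = Σ N(rest − s) over sources s of rest; N(one piece) = 1:
  size 1 → [5]=1  [7]=1
  size 2 → [4,5]=1  [5,7]=2  [6,7]=1
  size 3 → [4,5,7]=3  [5,6,7]=3
  size 4 → [4,5,6,7]=6
  size 5 → [3,4,5,6,7]=6
  size 6 → [2,3,4,5,6,7]=6
  first=0(a) contributes 6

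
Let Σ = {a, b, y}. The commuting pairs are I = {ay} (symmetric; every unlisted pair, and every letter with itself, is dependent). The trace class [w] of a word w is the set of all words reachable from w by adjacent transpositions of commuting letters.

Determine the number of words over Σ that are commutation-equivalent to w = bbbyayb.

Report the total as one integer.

3

drop 0:b onto floor
drop 1:b onto {0:b}
drop 2:b onto {1:b}
drop 3:y onto {2:b}
drop 4:a onto {2:b}
drop 5:y onto {3:y}
drop 6:b onto {4:a, 5:y}
ground layer = {0:b}
drop-orders for the pieces not yet dropped (sum over which currently-grounded one goes next):
  1 to go: {6} 1
  2 to go: {4,6} 1  {5,6} 1
  3 to go: {3,5,6} 1  {4,5,6} 2
  4 to go: {3,4,5,6} 3
  5 to go: {2,3,4,5,6} 3
  if 0:b drops first: 3 orders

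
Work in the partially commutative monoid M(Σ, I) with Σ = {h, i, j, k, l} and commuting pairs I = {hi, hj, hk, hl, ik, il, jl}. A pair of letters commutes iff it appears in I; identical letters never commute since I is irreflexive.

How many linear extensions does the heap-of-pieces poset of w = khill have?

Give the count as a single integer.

20

#0=k has no predecessor
#1=h has no predecessor
#2=i has no predecessor
#3=l depends on [0:k]
#4=l depends on [3:l]
sources: [0:k, 1:h, 2:i]
N(rest) = Σ N(rest − s) over sources s of rest; N(one piece) = 1:
  size 1 → [1]=1  [2]=1  [4]=1
  size 2 → [1,2]=2  [1,4]=2  [2,4]=2  [3,4]=1
  size 3 → [0,3,4]=1  [1,2,4]=6  [1,3,4]=3  [2,3,4]=3
  first=0(k) contributes 12
  first=1(h) contributes 4
  first=2(i) contributes 4
|[w]| = 20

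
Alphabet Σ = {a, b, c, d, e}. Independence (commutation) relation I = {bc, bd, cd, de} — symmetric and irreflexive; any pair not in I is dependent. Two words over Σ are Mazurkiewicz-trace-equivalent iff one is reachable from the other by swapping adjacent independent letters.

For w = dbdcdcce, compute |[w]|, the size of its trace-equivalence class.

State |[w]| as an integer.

drop 0:d onto floor
drop 1:b onto floor
drop 2:d onto {0:d}
drop 3:c onto floor
drop 4:d onto {2:d}
drop 5:c onto {3:c}
drop 6:c onto {5:c}
drop 7:e onto {1:b, 6:c}
ground layer = {0:d, 1:b, 3:c}
drop-orders for the pieces not yet dropped (sum over which currently-grounded one goes next):
  1 to go: {4} 1  {7} 1
  2 to go: {1,7} 1  {2,4} 1  {4,7} 2  {6,7} 1
  3 to go: {0,2,4} 1  {1,4,7} 3  {1,6,7} 2  {2,4,7} 3  {4,6,7} 3  {5,6,7} 1
  4 to go: {0,2,4,7} 4  {1,2,4,7} 6  {1,4,6,7} 8  {1,5,6,7} 3  {2,4,6,7} 6  {3,5,6,7} 1  {4,5,6,7} 4
  5 to go: {0,1,2,4,7} 10  {0,2,4,6,7} 10  {1,2,4,6,7} 20  {1,3,5,6,7} 4  {1,4,5,6,7} 15  {2,4,5,6,7} 10  {3,4,5,6,7} 5
  6 to go: {0,1,2,4,6,7} 40  {0,2,4,5,6,7} 20  {1,2,4,5,6,7} 45  {1,3,4,5,6,7} 24  {2,3,4,5,6,7} 15
  if 0:d drops first: 84 orders
  if 1:b drops first: 35 orders
  if 3:c drops first: 105 orders
heap linearizations: 224

224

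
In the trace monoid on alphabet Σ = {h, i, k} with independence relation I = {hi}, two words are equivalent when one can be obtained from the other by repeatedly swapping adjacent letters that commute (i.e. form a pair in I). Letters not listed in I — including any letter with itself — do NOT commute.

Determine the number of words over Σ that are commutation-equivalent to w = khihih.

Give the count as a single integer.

piece 0:k — minimal
piece 1:h rests on {0:k}
piece 2:i rests on {0:k}
piece 3:h rests on {1:h}
piece 4:i rests on {2:i}
piece 5:h rests on {3:h}
minimal pieces: {0:k}
ways to finish when only these pieces remain (= sum over removing one remaining piece with nothing left below it):
  1 left: {4}→1  {5}→1
  2 left: {2,4}→1  {3,5}→1  {4,5}→2
  3 left: {1,3,5}→1  {2,4,5}→3  {3,4,5}→3
  4 left: {1,3,4,5}→4  {2,3,4,5}→6
  placing 0:k first → 10 extensions

10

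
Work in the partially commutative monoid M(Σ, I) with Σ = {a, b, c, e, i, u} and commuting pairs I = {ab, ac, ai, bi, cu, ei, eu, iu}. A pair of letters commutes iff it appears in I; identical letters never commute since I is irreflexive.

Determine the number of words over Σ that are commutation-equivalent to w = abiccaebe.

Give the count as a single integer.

drop 0:a onto floor
drop 1:b onto floor
drop 2:i onto floor
drop 3:c onto {1:b, 2:i}
drop 4:c onto {3:c}
drop 5:a onto {0:a}
drop 6:e onto {4:c, 5:a}
drop 7:b onto {6:e}
drop 8:e onto {7:b}
ground layer = {0:a, 1:b, 2:i}
drop-orders for the pieces not yet dropped (sum over which currently-grounded one goes next):
  1 to go: {8} 1
  2 to go: {7,8} 1
  3 to go: {6,7,8} 1
  4 to go: {4,6,7,8} 1  {5,6,7,8} 1
  5 to go: {0,5,6,7,8} 1  {3,4,6,7,8} 1  {4,5,6,7,8} 2
  6 to go: {0,4,5,6,7,8} 3  {1,3,4,6,7,8} 1  {2,3,4,6,7,8} 1  {3,4,5,6,7,8} 3
  7 to go: {0,3,4,5,6,7,8} 6  {1,2,3,4,6,7,8} 2  {1,3,4,5,6,7,8} 4  {2,3,4,5,6,7,8} 4
  if 0:a drops first: 10 orders
  if 1:b drops first: 10 orders
  if 2:i drops first: 10 orders
heap linearizations: 30

30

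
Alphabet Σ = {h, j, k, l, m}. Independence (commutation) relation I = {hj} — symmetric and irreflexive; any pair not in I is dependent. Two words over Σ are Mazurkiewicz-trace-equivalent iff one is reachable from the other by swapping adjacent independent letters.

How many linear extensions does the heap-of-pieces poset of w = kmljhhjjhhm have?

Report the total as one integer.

35

#0=k has no predecessor
#1=m depends on [0:k]
#2=l depends on [1:m]
#3=j depends on [2:l]
#4=h depends on [2:l]
#5=h depends on [4:h]
#6=j depends on [3:j]
#7=j depends on [6:j]
#8=h depends on [5:h]
#9=h depends on [8:h]
#10=m depends on [7:j, 9:h]
sources: [0:k]
N(rest) = Σ N(rest − s) over sources s of rest; N(one piece) = 1:
  size 1 → [10]=1
  size 2 → [7,10]=1  [9,10]=1
  size 3 → [6,7,10]=1  [7,9,10]=2  [8,9,10]=1
  size 4 → [3,6,7,10]=1  [5,8,9,10]=1  [6,7,9,10]=3  [7,8,9,10]=3
  size 5 → [3,6,7,9,10]=4  [4,5,8,9,10]=1  [5,7,8,9,10]=4  [6,7,8,9,10]=6
  size 6 → [3,6,7,8,9,10]=10  [4,5,7,8,9,10]=5  [5,6,7,8,9,10]=10
  size 7 → [3,5,6,7,8,9,10]=20  [4,5,6,7,8,9,10]=15
  size 8 → [3,4,5,6,7,8,9,10]=35
  size 9 → [2,3,4,5,6,7,8,9,10]=35
  first=0(k) contributes 35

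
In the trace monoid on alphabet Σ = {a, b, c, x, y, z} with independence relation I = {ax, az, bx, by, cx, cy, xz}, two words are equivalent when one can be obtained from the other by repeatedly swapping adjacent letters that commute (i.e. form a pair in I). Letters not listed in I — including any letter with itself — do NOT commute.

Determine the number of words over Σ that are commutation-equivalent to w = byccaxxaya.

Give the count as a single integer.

#0=b has no predecessor
#1=y has no predecessor
#2=c depends on [0:b]
#3=c depends on [2:c]
#4=a depends on [1:y, 3:c]
#5=x depends on [1:y]
#6=x depends on [5:x]
#7=a depends on [4:a]
#8=y depends on [6:x, 7:a]
#9=a depends on [8:y]
sources: [0:b, 1:y]
N(rest) = Σ N(rest − s) over sources s of rest; N(one piece) = 1:
  size 1 → [9]=1
  size 2 → [8,9]=1
  size 3 → [6,8,9]=1  [7,8,9]=1
  size 4 → [4,7,8,9]=1  [5,6,8,9]=1  [6,7,8,9]=2
  size 5 → [3,4,7,8,9]=1  [4,6,7,8,9]=3  [5,6,7,8,9]=3
  size 6 → [2,3,4,7,8,9]=1  [3,4,6,7,8,9]=4  [4,5,6,7,8,9]=6
  size 7 → [0,2,3,4,7,8,9]=1  [1,4,5,6,7,8,9]=6  [2,3,4,6,7,8,9]=5  [3,4,5,6,7,8,9]=10
  size 8 → [0,2,3,4,6,7,8,9]=6  [1,3,4,5,6,7,8,9]=16  [2,3,4,5,6,7,8,9]=15
  first=0(b) contributes 31
  first=1(y) contributes 21
|[w]| = 52

52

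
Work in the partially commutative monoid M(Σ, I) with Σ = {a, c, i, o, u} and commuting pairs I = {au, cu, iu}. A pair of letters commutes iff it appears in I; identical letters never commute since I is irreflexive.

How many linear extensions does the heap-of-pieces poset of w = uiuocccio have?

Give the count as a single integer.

drop 0:u onto floor
drop 1:i onto floor
drop 2:u onto {0:u}
drop 3:o onto {1:i, 2:u}
drop 4:c onto {3:o}
drop 5:c onto {4:c}
drop 6:c onto {5:c}
drop 7:i onto {6:c}
drop 8:o onto {7:i}
ground layer = {0:u, 1:i}
drop-orders for the pieces not yet dropped (sum over which currently-grounded one goes next):
  1 to go: {8} 1
  2 to go: {7,8} 1
  3 to go: {6,7,8} 1
  4 to go: {5,6,7,8} 1
  5 to go: {4,5,6,7,8} 1
  6 to go: {3,4,5,6,7,8} 1
  7 to go: {1,3,4,5,6,7,8} 1  {2,3,4,5,6,7,8} 1
  if 0:u drops first: 2 orders
  if 1:i drops first: 1 orders
heap linearizations: 3

3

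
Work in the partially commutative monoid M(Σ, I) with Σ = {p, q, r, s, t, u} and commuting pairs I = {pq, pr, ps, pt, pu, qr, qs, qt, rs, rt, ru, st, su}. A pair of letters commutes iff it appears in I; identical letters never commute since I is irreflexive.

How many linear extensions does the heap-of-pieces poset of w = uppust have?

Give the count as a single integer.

#0=u has no predecessor
#1=p has no predecessor
#2=p depends on [1:p]
#3=u depends on [0:u]
#4=s has no predecessor
#5=t depends on [3:u]
sources: [0:u, 1:p, 4:s]
N(rest) = Σ N(rest − s) over sources s of rest; N(one piece) = 1:
  size 1 → [2]=1  [4]=1  [5]=1
  size 2 → [1,2]=1  [2,4]=2  [2,5]=2  [3,5]=1  [4,5]=2
  size 3 → [0,3,5]=1  [1,2,4]=3  [1,2,5]=3  [2,3,5]=3  [2,4,5]=6  [3,4,5]=3
  size 4 → [0,2,3,5]=4  [0,3,4,5]=4  [1,2,3,5]=6  [1,2,4,5]=12  [2,3,4,5]=12
  first=0(u) contributes 30
  first=1(p) contributes 20
  first=4(s) contributes 10
|[w]| = 60

60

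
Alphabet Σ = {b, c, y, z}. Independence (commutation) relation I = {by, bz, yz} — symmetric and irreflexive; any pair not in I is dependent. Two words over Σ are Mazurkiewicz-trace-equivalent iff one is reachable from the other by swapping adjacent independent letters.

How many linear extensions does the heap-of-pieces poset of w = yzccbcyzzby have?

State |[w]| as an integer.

60

piece 0:y — minimal
piece 1:z — minimal
piece 2:c rests on {0:y, 1:z}
piece 3:c rests on {2:c}
piece 4:b rests on {3:c}
piece 5:c rests on {4:b}
piece 6:y rests on {5:c}
piece 7:z rests on {5:c}
piece 8:z rests on {7:z}
piece 9:b rests on {5:c}
piece 10:y rests on {6:y}
minimal pieces: {0:y, 1:z}
ways to finish when only these pieces remain (= sum over removing one remaining piece with nothing left below it):
  1 left: {8}→1  {9}→1  {10}→1
  2 left: {6,10}→1  {7,8}→1  {8,9}→2  {8,10}→2  {9,10}→2
  3 left: {6,8,10}→3  {6,9,10}→3  {7,8,9}→3  {7,8,10}→3  {8,9,10}→6
  4 left: {6,7,8,10}→6  {6,8,9,10}→12  {7,8,9,10}→12
  5 left: {6,7,8,9,10}→30
  6 left: {5,6,7,8,9,10}→30
  7 left: {4,5,6,7,8,9,10}→30
  8 left: {3,4,5,6,7,8,9,10}→30
  9 left: {2,3,4,5,6,7,8,9,10}→30
  placing 0:y first → 30 extensions
  placing 1:z first → 30 extensions
total linear extensions = 60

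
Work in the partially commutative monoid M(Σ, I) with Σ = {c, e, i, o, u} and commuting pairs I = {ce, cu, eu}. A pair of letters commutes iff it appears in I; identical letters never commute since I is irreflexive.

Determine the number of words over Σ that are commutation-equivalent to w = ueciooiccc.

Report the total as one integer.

piece 0:u — minimal
piece 1:e — minimal
piece 2:c — minimal
piece 3:i rests on {0:u, 1:e, 2:c}
piece 4:o rests on {3:i}
piece 5:o rests on {4:o}
piece 6:i rests on {5:o}
piece 7:c rests on {6:i}
piece 8:c rests on {7:c}
piece 9:c rests on {8:c}
minimal pieces: {0:u, 1:e, 2:c}
ways to finish when only these pieces remain (= sum over removing one remaining piece with nothing left below it):
  1 left: {9}→1
  2 left: {8,9}→1
  3 left: {7,8,9}→1
  4 left: {6,7,8,9}→1
  5 left: {5,6,7,8,9}→1
  6 left: {4,5,6,7,8,9}→1
  7 left: {3,4,5,6,7,8,9}→1
  8 left: {0,3,4,5,6,7,8,9}→1  {1,3,4,5,6,7,8,9}→1  {2,3,4,5,6,7,8,9}→1
  placing 0:u first → 2 extensions
  placing 1:e first → 2 extensions
  placing 2:c first → 2 extensions
total linear extensions = 6

6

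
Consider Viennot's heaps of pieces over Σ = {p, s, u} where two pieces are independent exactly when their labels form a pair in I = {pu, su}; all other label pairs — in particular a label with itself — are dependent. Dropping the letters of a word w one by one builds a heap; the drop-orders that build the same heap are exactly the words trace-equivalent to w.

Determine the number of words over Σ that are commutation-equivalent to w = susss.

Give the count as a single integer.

5

0(s) covers ∅
1(u) covers ∅
2(s) covers 0:s
3(s) covers 2:s
4(s) covers 3:s
floor of heap: 0:s, 1:u
completions by unplaced set U, small U first (add the entries for U minus each lowest piece of U):
  |U|=1: {1}:1  {4}:1
  |U|=2: {1,4}:2  {3,4}:1
  |U|=3: {1,3,4}:3  {2,3,4}:1
  start at 0(s): 4
  start at 1(u): 1
sum over floor = 5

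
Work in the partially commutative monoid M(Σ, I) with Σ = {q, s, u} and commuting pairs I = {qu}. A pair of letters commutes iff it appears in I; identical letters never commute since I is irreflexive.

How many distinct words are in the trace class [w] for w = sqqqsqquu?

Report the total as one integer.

0(s) covers ∅
1(q) covers 0:s
2(q) covers 1:q
3(q) covers 2:q
4(s) covers 3:q
5(q) covers 4:s
6(q) covers 5:q
7(u) covers 4:s
8(u) covers 7:u
floor of heap: 0:s
completions by unplaced set U, small U first (add the entries for U minus each lowest piece of U):
  |U|=1: {6}:1  {8}:1
  |U|=2: {5,6}:1  {6,8}:2  {7,8}:1
  |U|=3: {5,6,8}:3  {6,7,8}:3
  |U|=4: {5,6,7,8}:6
  |U|=5: {4,5,6,7,8}:6
  |U|=6: {3,4,5,6,7,8}:6
  |U|=7: {2,3,4,5,6,7,8}:6
  start at 0(s): 6

6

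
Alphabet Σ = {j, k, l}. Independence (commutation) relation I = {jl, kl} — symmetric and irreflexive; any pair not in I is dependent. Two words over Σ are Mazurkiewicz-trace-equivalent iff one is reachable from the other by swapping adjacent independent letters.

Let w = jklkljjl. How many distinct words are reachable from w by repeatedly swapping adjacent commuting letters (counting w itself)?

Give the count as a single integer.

piece 0:j — minimal
piece 1:k rests on {0:j}
piece 2:l — minimal
piece 3:k rests on {1:k}
piece 4:l rests on {2:l}
piece 5:j rests on {3:k}
piece 6:j rests on {5:j}
piece 7:l rests on {4:l}
minimal pieces: {0:j, 2:l}
ways to finish when only these pieces remain (= sum over removing one remaining piece with nothing left below it):
  1 left: {6}→1  {7}→1
  2 left: {4,7}→1  {5,6}→1  {6,7}→2
  3 left: {2,4,7}→1  {3,5,6}→1  {4,6,7}→3  {5,6,7}→3
  4 left: {1,3,5,6}→1  {2,4,6,7}→4  {3,5,6,7}→4  {4,5,6,7}→6
  5 left: {0,1,3,5,6}→1  {1,3,5,6,7}→5  {2,4,5,6,7}→10  {3,4,5,6,7}→10
  6 left: {0,1,3,5,6,7}→6  {1,3,4,5,6,7}→15  {2,3,4,5,6,7}→20
  placing 0:j first → 35 extensions
  placing 2:l first → 21 extensions
total linear extensions = 56

56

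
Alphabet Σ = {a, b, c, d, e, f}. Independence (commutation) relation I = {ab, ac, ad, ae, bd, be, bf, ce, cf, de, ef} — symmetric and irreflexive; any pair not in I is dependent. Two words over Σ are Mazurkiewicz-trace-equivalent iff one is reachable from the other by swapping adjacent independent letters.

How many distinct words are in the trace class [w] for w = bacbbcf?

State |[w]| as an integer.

piece 0:b — minimal
piece 1:a — minimal
piece 2:c rests on {0:b}
piece 3:b rests on {2:c}
piece 4:b rests on {3:b}
piece 5:c rests on {4:b}
piece 6:f rests on {1:a}
minimal pieces: {0:b, 1:a}
ways to finish when only these pieces remain (= sum over removing one remaining piece with nothing left below it):
  1 left: {5}→1  {6}→1
  2 left: {1,6}→1  {4,5}→1  {5,6}→2
  3 left: {1,5,6}→3  {3,4,5}→1  {4,5,6}→3
  4 left: {1,4,5,6}→6  {2,3,4,5}→1  {3,4,5,6}→4
  5 left: {0,2,3,4,5}→1  {1,3,4,5,6}→10  {2,3,4,5,6}→5
  placing 0:b first → 15 extensions
  placing 1:a first → 6 extensions
total linear extensions = 21

21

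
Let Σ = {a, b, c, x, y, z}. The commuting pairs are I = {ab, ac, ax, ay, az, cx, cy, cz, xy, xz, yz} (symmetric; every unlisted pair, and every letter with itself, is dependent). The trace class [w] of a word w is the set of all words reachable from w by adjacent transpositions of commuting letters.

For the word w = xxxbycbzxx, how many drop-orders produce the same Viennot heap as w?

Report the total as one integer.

drop 0:x onto floor
drop 1:x onto {0:x}
drop 2:x onto {1:x}
drop 3:b onto {2:x}
drop 4:y onto {3:b}
drop 5:c onto {3:b}
drop 6:b onto {4:y, 5:c}
drop 7:z onto {6:b}
drop 8:x onto {6:b}
drop 9:x onto {8:x}
ground layer = {0:x}
drop-orders for the pieces not yet dropped (sum over which currently-grounded one goes next):
  1 to go: {7} 1  {9} 1
  2 to go: {7,9} 2  {8,9} 1
  3 to go: {7,8,9} 3
  4 to go: {6,7,8,9} 3
  5 to go: {4,6,7,8,9} 3  {5,6,7,8,9} 3
  6 to go: {4,5,6,7,8,9} 6
  7 to go: {3,4,5,6,7,8,9} 6
  8 to go: {2,3,4,5,6,7,8,9} 6
  if 0:x drops first: 6 orders

6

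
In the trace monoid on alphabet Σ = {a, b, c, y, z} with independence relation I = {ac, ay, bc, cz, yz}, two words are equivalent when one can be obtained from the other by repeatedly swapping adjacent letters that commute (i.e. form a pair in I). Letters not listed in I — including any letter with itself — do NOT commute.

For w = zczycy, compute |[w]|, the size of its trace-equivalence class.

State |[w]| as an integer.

15

0(z) covers ∅
1(c) covers ∅
2(z) covers 0:z
3(y) covers 1:c
4(c) covers 3:y
5(y) covers 4:c
floor of heap: 0:z, 1:c
completions by unplaced set U, small U first (add the entries for U minus each lowest piece of U):
  |U|=1: {2}:1  {5}:1
  |U|=2: {0,2}:1  {2,5}:2  {4,5}:1
  |U|=3: {0,2,5}:3  {2,4,5}:3  {3,4,5}:1
  |U|=4: {0,2,4,5}:6  {1,3,4,5}:1  {2,3,4,5}:4
  start at 0(z): 5
  start at 1(c): 10
sum over floor = 15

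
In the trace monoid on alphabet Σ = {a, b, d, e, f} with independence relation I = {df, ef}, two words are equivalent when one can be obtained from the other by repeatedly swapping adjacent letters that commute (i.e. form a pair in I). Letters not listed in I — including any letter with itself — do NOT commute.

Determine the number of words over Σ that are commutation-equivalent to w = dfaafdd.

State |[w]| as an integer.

piece 0:d — minimal
piece 1:f — minimal
piece 2:a rests on {0:d, 1:f}
piece 3:a rests on {2:a}
piece 4:f rests on {3:a}
piece 5:d rests on {3:a}
piece 6:d rests on {5:d}
minimal pieces: {0:d, 1:f}
ways to finish when only these pieces remain (= sum over removing one remaining piece with nothing left below it):
  1 left: {4}→1  {6}→1
  2 left: {4,6}→2  {5,6}→1
  3 left: {4,5,6}→3
  4 left: {3,4,5,6}→3
  5 left: {2,3,4,5,6}→3
  placing 0:d first → 3 extensions
  placing 1:f first → 3 extensions
total linear extensions = 6

6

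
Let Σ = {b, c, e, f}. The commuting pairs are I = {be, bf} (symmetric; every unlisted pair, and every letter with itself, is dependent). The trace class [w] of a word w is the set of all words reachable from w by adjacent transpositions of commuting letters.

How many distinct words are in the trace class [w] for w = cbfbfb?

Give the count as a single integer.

10

#0=c has no predecessor
#1=b depends on [0:c]
#2=f depends on [0:c]
#3=b depends on [1:b]
#4=f depends on [2:f]
#5=b depends on [3:b]
sources: [0:c]
N(rest) = Σ N(rest − s) over sources s of rest; N(one piece) = 1:
  size 1 → [4]=1  [5]=1
  size 2 → [2,4]=1  [3,5]=1  [4,5]=2
  size 3 → [1,3,5]=1  [2,4,5]=3  [3,4,5]=3
  size 4 → [1,3,4,5]=4  [2,3,4,5]=6
  first=0(c) contributes 10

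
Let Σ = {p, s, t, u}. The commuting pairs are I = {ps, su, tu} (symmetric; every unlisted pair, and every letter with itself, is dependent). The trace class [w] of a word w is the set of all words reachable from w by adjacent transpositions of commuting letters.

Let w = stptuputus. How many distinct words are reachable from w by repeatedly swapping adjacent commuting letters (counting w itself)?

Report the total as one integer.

12

0(s) covers ∅
1(t) covers 0:s
2(p) covers 1:t
3(t) covers 2:p
4(u) covers 2:p
5(p) covers 3:t, 4:u
6(u) covers 5:p
7(t) covers 5:p
8(u) covers 6:u
9(s) covers 7:t
floor of heap: 0:s
completions by unplaced set U, small U first (add the entries for U minus each lowest piece of U):
  |U|=1: {8}:1  {9}:1
  |U|=2: {6,8}:1  {7,9}:1  {8,9}:2
  |U|=3: {6,8,9}:3  {7,8,9}:3
  |U|=4: {6,7,8,9}:6
  |U|=5: {5,6,7,8,9}:6
  |U|=6: {3,5,6,7,8,9}:6  {4,5,6,7,8,9}:6
  |U|=7: {3,4,5,6,7,8,9}:12
  |U|=8: {2,3,4,5,6,7,8,9}:12
  start at 0(s): 12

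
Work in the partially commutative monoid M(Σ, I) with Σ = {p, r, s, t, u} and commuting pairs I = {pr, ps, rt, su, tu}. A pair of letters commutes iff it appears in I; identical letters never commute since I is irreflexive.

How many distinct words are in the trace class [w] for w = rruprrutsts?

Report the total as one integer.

0(r) covers ∅
1(r) covers 0:r
2(u) covers 1:r
3(p) covers 2:u
4(r) covers 2:u
5(r) covers 4:r
6(u) covers 3:p, 5:r
7(t) covers 3:p
8(s) covers 5:r, 7:t
9(t) covers 8:s
10(s) covers 9:t
floor of heap: 0:r
completions by unplaced set U, small U first (add the entries for U minus each lowest piece of U):
  |U|=1: {6}:1  {10}:1
  |U|=2: {6,10}:2  {9,10}:1
  |U|=3: {6,9,10}:3  {8,9,10}:1
  |U|=4: {6,8,9,10}:4  {7,8,9,10}:1
  |U|=5: {5,6,8,9,10}:4  {6,7,8,9,10}:5
  |U|=6: {3,6,7,8,9,10}:5  {4,5,6,8,9,10}:4  {5,6,7,8,9,10}:9
  |U|=7: {3,5,6,7,8,9,10}:14  {4,5,6,7,8,9,10}:13
  |U|=8: {3,4,5,6,7,8,9,10}:27
  |U|=9: {2,3,4,5,6,7,8,9,10}:27
  start at 0(r): 27

27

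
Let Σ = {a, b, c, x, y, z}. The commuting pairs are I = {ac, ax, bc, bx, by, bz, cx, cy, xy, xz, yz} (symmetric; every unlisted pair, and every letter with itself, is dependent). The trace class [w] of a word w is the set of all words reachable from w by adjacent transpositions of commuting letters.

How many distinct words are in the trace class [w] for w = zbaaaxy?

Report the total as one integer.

#0=z has no predecessor
#1=b has no predecessor
#2=a depends on [0:z, 1:b]
#3=a depends on [2:a]
#4=a depends on [3:a]
#5=x has no predecessor
#6=y depends on [4:a]
sources: [0:z, 1:b, 5:x]
N(rest) = Σ N(rest − s) over sources s of rest; N(one piece) = 1:
  size 1 → [5]=1  [6]=1
  size 2 → [4,6]=1  [5,6]=2
  size 3 → [3,4,6]=1  [4,5,6]=3
  size 4 → [2,3,4,6]=1  [3,4,5,6]=4
  size 5 → [0,2,3,4,6]=1  [1,2,3,4,6]=1  [2,3,4,5,6]=5
  first=0(z) contributes 6
  first=1(b) contributes 6
  first=5(x) contributes 2
|[w]| = 14

14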